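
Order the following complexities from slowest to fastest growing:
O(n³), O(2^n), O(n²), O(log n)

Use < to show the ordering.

Ordered by growth rate: O(log n) < O(n²) < O(n³) < O(2^n)

Answer: O(log n) < O(n²) < O(n³) < O(2^n)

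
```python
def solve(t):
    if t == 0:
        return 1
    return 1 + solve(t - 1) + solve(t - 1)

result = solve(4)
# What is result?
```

solve(t) = 1 + 2·solve(t-1), solve(0)=1. Closed form: (1+1)·2^4 - 1 = 31.

Answer: 31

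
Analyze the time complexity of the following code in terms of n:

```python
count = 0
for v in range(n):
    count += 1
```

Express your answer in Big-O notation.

Each loop level contributes: n. Multiplying the contributions gives O(n).

Answer: O(n)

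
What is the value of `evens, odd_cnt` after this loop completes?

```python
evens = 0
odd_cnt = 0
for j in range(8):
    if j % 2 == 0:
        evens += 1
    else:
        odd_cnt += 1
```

Count evens and odds in range(8)
`evens, odd_cnt` takes the values: (0, 0) → (1, 0) → (1, 1) → (2, 1) → (2, 2) → (3, 2) → (3, 3) → (4, 3) → (4, 4)

Answer: 4, 4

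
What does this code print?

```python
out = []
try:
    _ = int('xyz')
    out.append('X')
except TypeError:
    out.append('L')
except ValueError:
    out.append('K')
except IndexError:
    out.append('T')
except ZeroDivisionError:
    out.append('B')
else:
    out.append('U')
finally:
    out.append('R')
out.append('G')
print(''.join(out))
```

Execution trace: 'K' (except ValueError) → 'R' (finally) → 'G' (after the try/except). Output: KRG

Answer: KRG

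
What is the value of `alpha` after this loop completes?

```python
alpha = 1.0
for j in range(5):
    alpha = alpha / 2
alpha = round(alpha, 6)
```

Halving LR 5 times: 1 / 2^5
`alpha` takes the values: 1.0 → 0.5 → 0.25 → 0.125 → 0.0625 → 0.03125

Answer: 0.03125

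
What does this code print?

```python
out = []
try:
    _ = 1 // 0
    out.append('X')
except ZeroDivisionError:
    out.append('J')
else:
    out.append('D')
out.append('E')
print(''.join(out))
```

Execution trace: 'J' (except ZeroDivisionError) → 'E' (after the try/except). Output: JE

Answer: JE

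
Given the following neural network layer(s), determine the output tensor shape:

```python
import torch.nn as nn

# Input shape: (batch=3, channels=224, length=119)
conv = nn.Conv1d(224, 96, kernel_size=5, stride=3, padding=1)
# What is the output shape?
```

Input: (3, 224, 119) -> Output: (3, 96, 39)

Answer: (3, 96, 39)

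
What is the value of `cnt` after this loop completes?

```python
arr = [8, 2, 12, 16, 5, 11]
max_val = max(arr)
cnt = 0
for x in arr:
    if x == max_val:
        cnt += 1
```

Count of max value 16 in [8, 2, 12, 16, 5, 11]
`cnt` takes the values: 0 → 1

Answer: 1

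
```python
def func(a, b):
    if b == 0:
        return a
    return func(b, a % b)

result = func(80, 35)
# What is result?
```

func(80, 35) -> func(35, 10) -> func(10, 5) -> func(5, 0) -> 5

Answer: 5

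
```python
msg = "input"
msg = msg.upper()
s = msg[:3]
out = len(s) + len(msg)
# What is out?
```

Trace:
`msg = "input"` → msg = 'input'
`msg = msg.upper()` → msg = 'INPUT'
`s = msg[:3]` → s = 'INP'
`out = len(s) + len(msg)` → out = 8
So out = 8

Answer: 8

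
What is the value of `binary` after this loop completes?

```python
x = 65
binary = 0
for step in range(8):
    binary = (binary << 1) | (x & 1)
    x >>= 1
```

Reverse lowest 8 bits of 65
`binary` takes the values: 0 → 1 → 2 → 4 → 8 → 16 → 32 → 65 → 130

Answer: 130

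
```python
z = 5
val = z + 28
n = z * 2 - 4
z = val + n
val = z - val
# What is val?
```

Trace:
`z = 5` → z = 5
`val = z + 28` → val = 33
`n = z * 2 - 4` → n = 6
`z = val + n` → z = 39
`val = z - val` → val = 6
So val = 6

Answer: 6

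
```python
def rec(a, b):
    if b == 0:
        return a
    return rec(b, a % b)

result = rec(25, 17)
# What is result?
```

rec(25, 17) -> rec(17, 8) -> rec(8, 1) -> rec(1, 0) -> 1

Answer: 1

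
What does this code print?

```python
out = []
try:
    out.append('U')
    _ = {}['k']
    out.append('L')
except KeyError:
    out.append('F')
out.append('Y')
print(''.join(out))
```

Execution trace: 'U' (try body) → 'F' (except KeyError) → 'Y' (after the try/except). Output: UFY

Answer: UFY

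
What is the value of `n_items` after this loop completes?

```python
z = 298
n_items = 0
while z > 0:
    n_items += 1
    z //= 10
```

Count digits by repeated division by 10
`n_items` takes the values: 0 → 1 → 2 → 3

Answer: 3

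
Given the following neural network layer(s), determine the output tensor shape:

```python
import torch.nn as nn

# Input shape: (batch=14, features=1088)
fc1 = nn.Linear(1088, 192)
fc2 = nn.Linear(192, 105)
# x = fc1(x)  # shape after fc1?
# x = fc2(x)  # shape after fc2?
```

Input: (14, 1088) -> after fc1: (14, 192) -> Output: (14, 105)

Answer: (14, 105)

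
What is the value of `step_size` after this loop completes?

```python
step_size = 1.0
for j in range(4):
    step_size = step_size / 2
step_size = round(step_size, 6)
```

Halving LR 4 times: 1 / 2^4
`step_size` takes the values: 1.0 → 0.5 → 0.25 → 0.125 → 0.0625

Answer: 0.0625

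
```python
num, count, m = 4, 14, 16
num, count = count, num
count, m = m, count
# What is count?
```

Trace:
`num, count, m = 4, 14, 16` → num = 4; count = 14; m = 16
`num, count = count, num` → num = 14; count = 4
`count, m = m, count` → count = 16; m = 4
So count = 16

Answer: 16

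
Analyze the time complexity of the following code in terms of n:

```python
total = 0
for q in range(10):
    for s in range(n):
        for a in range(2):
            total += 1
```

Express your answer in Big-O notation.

Each loop level contributes: 1 × n × 1. Multiplying the contributions gives O(n).

Answer: O(n)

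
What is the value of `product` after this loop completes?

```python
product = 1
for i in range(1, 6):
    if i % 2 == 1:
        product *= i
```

Product of odd numbers 1 to 5
`product` takes the values: 1 → 3 → 15

Answer: 15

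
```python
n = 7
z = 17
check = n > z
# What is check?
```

Trace:
`n = 7` → n = 7
`z = 17` → z = 17
`check = n > z` → check = False
So check = False

Answer: False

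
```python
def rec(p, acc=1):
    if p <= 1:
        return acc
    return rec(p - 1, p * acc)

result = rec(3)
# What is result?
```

Accumulator trace (n, acc): (3, 1) -> (2, 3) -> (1, 6) -> return 6

Answer: 6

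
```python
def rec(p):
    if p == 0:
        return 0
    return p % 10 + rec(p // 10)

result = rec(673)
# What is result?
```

Sum of digits of 673: 3 + 7 + 6 = 16

Answer: 16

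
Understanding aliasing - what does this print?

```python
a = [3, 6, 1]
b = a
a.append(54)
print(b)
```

Key concept: basic list aliasing.
Step by step:
`a = [3, 6, 1]` → a = [3, 6, 1]
`b = a` → b = [3, 6, 1] (same object as a)
`a.append(54)` → a = [3, 6, 1, 54] (same object as b); b = [3, 6, 1, 54] (same object as a)
`print(b)` → prints [3, 6, 1, 54]

Answer: [3, 6, 1, 54]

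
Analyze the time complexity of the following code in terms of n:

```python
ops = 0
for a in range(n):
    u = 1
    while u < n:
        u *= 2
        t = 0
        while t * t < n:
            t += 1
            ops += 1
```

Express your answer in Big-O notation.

Each loop level contributes: n × log n × √n. Multiplying the contributions gives O(n√n log n).

Answer: O(n√n log n)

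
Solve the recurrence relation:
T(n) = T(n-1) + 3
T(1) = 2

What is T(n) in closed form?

Unrolling: T(n) = T(1) + 3·(n-1) = 2 + 3(n-1) = 3n - 1.

Answer: T(n) = 3n - 1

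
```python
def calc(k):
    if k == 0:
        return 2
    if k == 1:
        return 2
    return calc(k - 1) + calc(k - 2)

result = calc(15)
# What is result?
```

Build up from base cases: calc(0)=2, calc(1)=2, calc(2)=4, calc(3)=6, calc(4)=10, calc(5)=16, calc(6)=26, ..., calc(15)=1974

Answer: 1974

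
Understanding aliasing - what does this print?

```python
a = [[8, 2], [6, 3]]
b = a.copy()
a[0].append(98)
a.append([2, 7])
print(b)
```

Key concept: shallow copy with nested lists.
Step by step:
`a = [[8, 2], [6, 3]]` → a = [[8, 2], [6, 3]]
`b = a.copy()` → b = [[8, 2], [6, 3]]
`a[0].append(98)` → a = [[8, 2, 98], [6, 3]]; b = [[8, 2, 98], [6, 3]]
`a.append([2, 7])` → a = [[8, 2, 98], [6, 3], [2, 7]]
`print(b)` → prints [[8, 2, 98], [6, 3]]

Answer: [[8, 2, 98], [6, 3]]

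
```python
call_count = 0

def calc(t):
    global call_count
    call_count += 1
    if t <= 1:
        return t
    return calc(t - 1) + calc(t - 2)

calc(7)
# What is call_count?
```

Calls(t) = 1 + Calls(t-1) + Calls(t-2); Calls(0)=Calls(1)=1. For t=7 this gives 41.

Answer: 41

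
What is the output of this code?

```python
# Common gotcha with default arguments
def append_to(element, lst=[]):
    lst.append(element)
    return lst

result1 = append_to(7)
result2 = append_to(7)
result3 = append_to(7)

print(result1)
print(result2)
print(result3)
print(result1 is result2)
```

Key concept: mutable default argument gotcha.
Step by step:
`result1 = append_to(7)` → result1 = [7]
`result2 = append_to(7)` → result1 = [7, 7] (same object as result2); result2 = [7, 7] (same object as result1)
`result3 = append_to(7)` → result1 = [7, 7, 7] (same object as result2, result3); result2 = [7, 7, 7] (same object as result1, result3); result3 = [7, 7, 7] (same object as result1, result2)
`print(result1)` → prints [7, 7, 7]
`print(result2)` → prints [7, 7, 7]
`print(result3)` → prints [7, 7, 7]
`print(result1 is result2)` → prints True

Answer:
[7, 7, 7]
[7, 7, 7]
[7, 7, 7]
True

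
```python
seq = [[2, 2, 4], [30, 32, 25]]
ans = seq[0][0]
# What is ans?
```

Trace:
`seq = [[2, 2, 4], [30, 32, 25]]` → seq = [[2, 2, 4], [30, 32, 25]]
`ans = seq[0][0]` → ans = 2
So ans = 2

Answer: 2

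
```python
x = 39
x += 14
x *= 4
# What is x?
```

Trace:
`x = 39` → x = 39
`x += 14` → x = 53
`x *= 4` → x = 212
So x = 212

Answer: 212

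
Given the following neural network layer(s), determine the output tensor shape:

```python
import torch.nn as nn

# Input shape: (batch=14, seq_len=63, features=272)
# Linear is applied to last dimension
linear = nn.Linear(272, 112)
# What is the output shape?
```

Input: (14, 63, 272) -> Output: (14, 63, 112)

Answer: (14, 63, 112)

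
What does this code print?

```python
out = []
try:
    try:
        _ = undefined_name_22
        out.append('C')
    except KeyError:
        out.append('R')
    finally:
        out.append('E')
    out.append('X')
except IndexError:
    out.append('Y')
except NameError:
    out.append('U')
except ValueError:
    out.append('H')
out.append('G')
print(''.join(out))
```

Execution trace: 'E' (inner finally) → 'U' (except NameError) → 'G' (after the try/except). Output: EUG

Answer: EUG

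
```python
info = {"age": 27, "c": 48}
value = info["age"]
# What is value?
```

Trace:
`info = {"age": 27, "c": 48}` → info = {'age': 27, 'c': 48}
`value = info["age"]` → value = 27
So value = 27

Answer: 27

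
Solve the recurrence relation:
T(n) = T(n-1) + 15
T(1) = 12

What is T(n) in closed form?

Unrolling: T(n) = T(1) + 15·(n-1) = 12 + 15(n-1) = 15n - 3.

Answer: T(n) = 15n - 3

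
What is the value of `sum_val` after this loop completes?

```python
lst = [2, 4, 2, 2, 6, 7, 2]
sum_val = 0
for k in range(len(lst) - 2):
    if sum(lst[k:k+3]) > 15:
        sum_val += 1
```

Count windows with sum > 15
`sum_val` takes the values: 0

Answer: 0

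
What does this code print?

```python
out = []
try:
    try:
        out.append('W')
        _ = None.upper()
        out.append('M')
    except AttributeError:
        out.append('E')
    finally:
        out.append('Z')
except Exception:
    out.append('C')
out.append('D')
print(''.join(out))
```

Execution trace: 'W' (inner try body) → 'E' (inner except AttributeError) → 'Z' (inner finally) → 'D' (after the try/except). Output: WEZD

Answer: WEZD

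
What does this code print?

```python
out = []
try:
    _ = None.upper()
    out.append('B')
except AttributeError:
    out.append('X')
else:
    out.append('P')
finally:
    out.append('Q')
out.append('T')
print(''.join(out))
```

Execution trace: 'X' (except AttributeError) → 'Q' (finally) → 'T' (after the try/except). Output: XQT

Answer: XQT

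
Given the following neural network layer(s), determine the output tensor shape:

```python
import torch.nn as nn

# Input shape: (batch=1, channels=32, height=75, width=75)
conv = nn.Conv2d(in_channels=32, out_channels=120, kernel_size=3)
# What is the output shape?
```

Input: (1, 32, 75, 75) -> Output: (1, 120, 73, 73)

Answer: (1, 120, 73, 73)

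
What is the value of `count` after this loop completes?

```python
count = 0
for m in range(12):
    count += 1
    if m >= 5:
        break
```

Loop breaks when m reaches 5, count is 6
`count` takes the values: 0 → 1 → 2 → 3 → 4 → 5 → 6

Answer: 6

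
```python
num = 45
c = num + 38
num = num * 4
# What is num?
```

Trace:
`num = 45` → num = 45
`c = num + 38` → c = 83
`num = num * 4` → num = 180
So num = 180

Answer: 180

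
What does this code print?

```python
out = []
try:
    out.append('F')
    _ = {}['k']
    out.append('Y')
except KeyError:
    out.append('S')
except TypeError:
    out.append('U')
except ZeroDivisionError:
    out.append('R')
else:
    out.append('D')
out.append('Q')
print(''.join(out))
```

Execution trace: 'F' (try body) → 'S' (except KeyError) → 'Q' (after the try/except). Output: FSQ

Answer: FSQ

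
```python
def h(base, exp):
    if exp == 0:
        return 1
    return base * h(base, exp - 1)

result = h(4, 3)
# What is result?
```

h(4, 3) = 4 * 4 * 4 = 64

Answer: 64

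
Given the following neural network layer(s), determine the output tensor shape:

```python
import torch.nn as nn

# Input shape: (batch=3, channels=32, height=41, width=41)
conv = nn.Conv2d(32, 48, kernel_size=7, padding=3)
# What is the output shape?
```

Input: (3, 32, 41, 41) -> Output: (3, 48, 41, 41)

Answer: (3, 48, 41, 41)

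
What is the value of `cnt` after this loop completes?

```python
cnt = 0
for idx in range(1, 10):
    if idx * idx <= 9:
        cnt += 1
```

Count numbers where idx² ≤ 9
`cnt` takes the values: 0 → 1 → 2 → 3

Answer: 3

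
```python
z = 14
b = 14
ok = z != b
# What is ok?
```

Trace:
`z = 14` → z = 14
`b = 14` → b = 14
`ok = z != b` → ok = False
So ok = False

Answer: False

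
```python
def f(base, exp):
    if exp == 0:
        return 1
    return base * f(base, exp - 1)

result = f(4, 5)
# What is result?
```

f(4, 5) = 4 * 4 * 4 * 4 * 4 = 1024

Answer: 1024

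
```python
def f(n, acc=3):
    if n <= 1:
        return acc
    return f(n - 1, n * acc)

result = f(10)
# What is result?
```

Accumulator trace (n, acc): (10, 3) -> (9, 30) -> (8, 270) -> (7, 2160) -> (6, 15120) -> (5, 90720) -> (4, 453600) -> (3, 1814400) -> (2, 5443200) -> (1, 10886400) -> return 10886400

Answer: 10886400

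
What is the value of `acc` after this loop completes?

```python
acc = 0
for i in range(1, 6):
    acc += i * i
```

Sum of squares 1² to 5² = 55
`acc` takes the values: 0 → 1 → 5 → 14 → 30 → 55

Answer: 55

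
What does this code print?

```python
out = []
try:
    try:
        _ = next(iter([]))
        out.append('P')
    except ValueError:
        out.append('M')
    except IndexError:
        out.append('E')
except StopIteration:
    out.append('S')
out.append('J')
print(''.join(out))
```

Execution trace: 'S' (outer except StopIteration) → 'J' (after the try/except). Output: SJ

Answer: SJ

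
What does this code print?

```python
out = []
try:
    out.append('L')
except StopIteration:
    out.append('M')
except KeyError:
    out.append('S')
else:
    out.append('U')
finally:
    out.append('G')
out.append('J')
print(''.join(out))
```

Execution trace: 'L' (try body, no exception) → 'U' (else) → 'G' (finally) → 'J' (after the try/except). Output: LUGJ

Answer: LUGJ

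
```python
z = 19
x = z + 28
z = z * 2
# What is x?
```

Trace:
`z = 19` → z = 19
`x = z + 28` → x = 47
`z = z * 2` → z = 38
So x = 47

Answer: 47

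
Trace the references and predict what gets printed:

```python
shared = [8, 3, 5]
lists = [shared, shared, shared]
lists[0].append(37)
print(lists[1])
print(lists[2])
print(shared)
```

Key concept: list of same reference.
Step by step:
`shared = [8, 3, 5]` → shared = [8, 3, 5]
`lists = [shared, shared, shared]` → lists = [[8, 3, 5], [8, 3, 5], [8, 3, 5]]
`lists[0].append(37)` → shared = [8, 3, 5, 37]; lists = [[8, 3, 5, 37], [8, 3, 5, 37], [8, 3, 5, 37]]
`print(lists[1])` → prints [8, 3, 5, 37]
`print(lists[2])` → prints [8, 3, 5, 37]
`print(shared)` → prints [8, 3, 5, 37]

Answer:
[8, 3, 5, 37]
[8, 3, 5, 37]
[8, 3, 5, 37]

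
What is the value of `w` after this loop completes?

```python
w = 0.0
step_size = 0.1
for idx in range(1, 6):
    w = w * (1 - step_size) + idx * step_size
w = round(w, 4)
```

Moving average with lr=0.1
`w` takes the values: 0.0 → 0.1 → 0.29 → 0.561 → 0.9049 → 1.31441 → 1.3144

Answer: 1.3144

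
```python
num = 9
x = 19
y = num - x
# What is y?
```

Trace:
`num = 9` → num = 9
`x = 19` → x = 19
`y = num - x` → y = -10
So y = -10

Answer: -10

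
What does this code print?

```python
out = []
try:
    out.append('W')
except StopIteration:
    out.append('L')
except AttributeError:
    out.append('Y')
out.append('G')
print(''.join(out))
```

Execution trace: 'W' (try body, no exception) → 'G' (after the try/except). Output: WG

Answer: WG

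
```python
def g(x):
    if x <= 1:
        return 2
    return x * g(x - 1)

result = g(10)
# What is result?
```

g(10) = 10 * 9 * 8 * 7 * 6 * 5 * 4 * 3 * 2 * 2 = 7257600

Answer: 7257600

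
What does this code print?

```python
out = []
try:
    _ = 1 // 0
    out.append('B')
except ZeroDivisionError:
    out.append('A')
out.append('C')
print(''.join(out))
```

Execution trace: 'A' (except ZeroDivisionError) → 'C' (after the try/except). Output: AC

Answer: AC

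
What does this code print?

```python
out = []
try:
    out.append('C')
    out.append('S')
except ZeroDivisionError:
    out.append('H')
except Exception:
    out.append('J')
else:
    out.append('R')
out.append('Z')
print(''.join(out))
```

Execution trace: 'C' (try body) → 'S' (try body, no exception) → 'R' (else) → 'Z' (after the try/except). Output: CSRZ

Answer: CSRZ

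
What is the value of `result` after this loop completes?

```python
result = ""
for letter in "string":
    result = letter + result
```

Reverse 'string'
`result` takes the values: "" → "s" → "ts" → "rts" → "irts" → "nirts" → "gnirts"

Answer: "gnirts"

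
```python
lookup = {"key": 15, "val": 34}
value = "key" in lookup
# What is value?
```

Trace:
`lookup = {"key": 15, "val": 34}` → lookup = {'key': 15, 'val': 34}
`value = "key" in lookup` → value = True
So value = True

Answer: True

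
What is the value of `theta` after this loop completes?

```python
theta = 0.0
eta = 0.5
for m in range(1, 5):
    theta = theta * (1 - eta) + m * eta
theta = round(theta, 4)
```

Moving average with lr=0.5
`theta` takes the values: 0.0 → 0.5 → 1.25 → 2.125 → 3.0625

Answer: 3.0625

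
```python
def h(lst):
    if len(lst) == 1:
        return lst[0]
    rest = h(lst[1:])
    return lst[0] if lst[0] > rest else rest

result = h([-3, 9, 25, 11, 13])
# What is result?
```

Recursive max over [-3, 9, 25, 11, 13] = 25

Answer: 25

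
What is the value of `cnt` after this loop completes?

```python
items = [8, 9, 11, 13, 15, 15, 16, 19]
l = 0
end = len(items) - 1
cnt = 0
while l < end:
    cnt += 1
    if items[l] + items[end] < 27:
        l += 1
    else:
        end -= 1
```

Steps to find pair summing to 27
`cnt` takes the values: 0 → 1 → 2 → 3 → 4 → 5 → 6 → 7

Answer: 7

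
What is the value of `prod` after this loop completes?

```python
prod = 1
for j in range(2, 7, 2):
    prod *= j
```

Product of even numbers 2 to 6
`prod` takes the values: 1 → 2 → 8 → 48

Answer: 48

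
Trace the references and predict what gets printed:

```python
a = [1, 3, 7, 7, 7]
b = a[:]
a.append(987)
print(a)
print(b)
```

Key concept: slice [:] creates copy.
Step by step:
`a = [1, 3, 7, 7, 7]` → a = [1, 3, 7, 7, 7]
`b = a[:]` → b = [1, 3, 7, 7, 7]
`a.append(987)` → a = [1, 3, 7, 7, 7, 987]
`print(a)` → prints [1, 3, 7, 7, 7, 987]
`print(b)` → prints [1, 3, 7, 7, 7]

Answer:
[1, 3, 7, 7, 7, 987]
[1, 3, 7, 7, 7]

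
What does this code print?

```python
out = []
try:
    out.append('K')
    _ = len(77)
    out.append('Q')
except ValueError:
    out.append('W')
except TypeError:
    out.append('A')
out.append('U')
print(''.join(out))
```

Execution trace: 'K' (try body) → 'A' (except TypeError) → 'U' (after the try/except). Output: KAU

Answer: KAU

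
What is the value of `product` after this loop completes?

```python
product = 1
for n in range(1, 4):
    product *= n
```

3! = 6
`product` takes the values: 1 → 2 → 6

Answer: 6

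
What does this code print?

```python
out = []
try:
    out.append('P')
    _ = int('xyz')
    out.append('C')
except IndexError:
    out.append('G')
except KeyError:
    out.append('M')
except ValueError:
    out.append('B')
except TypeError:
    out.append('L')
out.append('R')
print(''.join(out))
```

Execution trace: 'P' (try body) → 'B' (except ValueError) → 'R' (after the try/except). Output: PBR

Answer: PBR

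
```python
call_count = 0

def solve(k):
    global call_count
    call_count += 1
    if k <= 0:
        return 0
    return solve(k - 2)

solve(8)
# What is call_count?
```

Linear recursion stepping by 2: 5 calls from k=8 down to ≤0.

Answer: 5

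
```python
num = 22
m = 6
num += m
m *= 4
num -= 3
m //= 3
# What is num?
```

Trace:
`num = 22` → num = 22
`m = 6` → m = 6
`num += m` → num = 28
`m *= 4` → m = 24
`num -= 3` → num = 25
`m //= 3` → m = 8
So num = 25

Answer: 25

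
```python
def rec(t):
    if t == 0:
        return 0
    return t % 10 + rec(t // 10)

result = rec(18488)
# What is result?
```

Sum of digits of 18488: 8 + 8 + 4 + 8 + 1 = 29

Answer: 29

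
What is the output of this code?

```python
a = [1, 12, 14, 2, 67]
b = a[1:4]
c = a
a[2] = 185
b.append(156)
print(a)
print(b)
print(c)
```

Key concept: slice vs alias.
Step by step:
`a = [1, 12, 14, 2, 67]` → a = [1, 12, 14, 2, 67]
`b = a[1:4]` → b = [12, 14, 2]
`c = a` → c = [1, 12, 14, 2, 67] (same object as a)
`a[2] = 185` → a = [1, 12, 185, 2, 67] (same object as c); c = [1, 12, 185, 2, 67] (same object as a)
`b.append(156)` → b = [12, 14, 2, 156]
`print(a)` → prints [1, 12, 185, 2, 67]
`print(b)` → prints [12, 14, 2, 156]
`print(c)` → prints [1, 12, 185, 2, 67]

Answer:
[1, 12, 185, 2, 67]
[12, 14, 2, 156]
[1, 12, 185, 2, 67]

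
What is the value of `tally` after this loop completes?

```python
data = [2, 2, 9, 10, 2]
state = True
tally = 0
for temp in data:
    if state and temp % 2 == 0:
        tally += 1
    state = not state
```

Count even values at even positions
`tally` takes the values: 0 → 1 → 2

Answer: 2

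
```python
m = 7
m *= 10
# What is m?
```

Trace:
`m = 7` → m = 7
`m *= 10` → m = 70
So m = 70

Answer: 70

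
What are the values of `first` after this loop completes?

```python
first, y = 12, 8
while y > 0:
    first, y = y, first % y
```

GCD of 12 and 8
`first` takes the values: 12 → 8 → 4

Answer: 4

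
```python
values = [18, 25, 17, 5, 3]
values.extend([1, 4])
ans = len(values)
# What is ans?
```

Trace:
`values = [18, 25, 17, 5, 3]` → values = [18, 25, 17, 5, 3]
`values.extend([1, 4])` → values = [18, 25, 17, 5, 3, 1, 4]
`ans = len(values)` → ans = 7
So ans = 7

Answer: 7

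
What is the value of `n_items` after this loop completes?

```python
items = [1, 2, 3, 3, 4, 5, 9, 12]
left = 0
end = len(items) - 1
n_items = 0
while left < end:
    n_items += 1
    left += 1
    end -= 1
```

Iterations until pointers meet (list length 8)
`n_items` takes the values: 0 → 1 → 2 → 3 → 4

Answer: 4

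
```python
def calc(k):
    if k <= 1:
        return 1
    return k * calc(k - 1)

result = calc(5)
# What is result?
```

calc(5) = 5 * 4 * 3 * 2 * 1 = 120

Answer: 120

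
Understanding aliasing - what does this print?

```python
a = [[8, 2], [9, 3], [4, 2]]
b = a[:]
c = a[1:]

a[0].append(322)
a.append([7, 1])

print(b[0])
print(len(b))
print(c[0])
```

Key concept: slice with nested mutation.
Step by step:
`a = [[8, 2], [9, 3], [4, 2]]` → a = [[8, 2], [9, 3], [4, 2]]
`b = a[:]` → b = [[8, 2], [9, 3], [4, 2]]
`c = a[1:]` → c = [[9, 3], [4, 2]]
`a[0].append(322)` → a = [[8, 2, 322], [9, 3], [4, 2]]; b = [[8, 2, 322], [9, 3], [4, 2]]
`a.append([7, 1])` → a = [[8, 2, 322], [9, 3], [4, 2], [7, 1]]
`print(b[0])` → prints [8, 2, 322]
`print(len(b))` → prints 3
`print(c[0])` → prints [9, 3]

Answer:
[8, 2, 322]
3
[9, 3]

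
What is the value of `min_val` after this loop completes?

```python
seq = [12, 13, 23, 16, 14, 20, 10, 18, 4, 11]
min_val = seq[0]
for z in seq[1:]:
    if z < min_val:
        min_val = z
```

Minimum of [12, 13, 23, 16, 14, 20, 10, 18, 4, 11]
`min_val` takes the values: 12 → 10 → 4

Answer: 4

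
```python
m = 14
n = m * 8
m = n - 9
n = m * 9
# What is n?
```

Trace:
`m = 14` → m = 14
`n = m * 8` → n = 112
`m = n - 9` → m = 103
`n = m * 9` → n = 927
So n = 927

Answer: 927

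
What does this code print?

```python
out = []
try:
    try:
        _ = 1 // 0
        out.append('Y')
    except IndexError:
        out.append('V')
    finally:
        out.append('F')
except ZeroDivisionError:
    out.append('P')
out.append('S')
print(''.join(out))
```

Execution trace: 'F' (finally) → 'P' (outer except ZeroDivisionError) → 'S' (after the try/except). Output: FPS

Answer: FPS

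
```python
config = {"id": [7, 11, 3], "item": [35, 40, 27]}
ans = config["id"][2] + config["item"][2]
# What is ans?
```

Trace:
`config = {"id": [7, 11, 3], "item": [35, 40, 27]}` → config = {'id': [7, 11, 3], 'item': [35, 40, 27]}
`ans = config["id"][2] + config["item"][2]` → ans = 30
So ans = 30

Answer: 30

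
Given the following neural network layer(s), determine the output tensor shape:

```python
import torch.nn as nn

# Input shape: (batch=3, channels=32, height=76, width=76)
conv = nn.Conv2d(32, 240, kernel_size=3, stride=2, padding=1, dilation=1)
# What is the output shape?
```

Input: (3, 32, 76, 76) -> Output: (3, 240, 38, 38)

Answer: (3, 240, 38, 38)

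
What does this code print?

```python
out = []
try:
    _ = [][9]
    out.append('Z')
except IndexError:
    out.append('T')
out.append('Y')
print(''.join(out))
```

Execution trace: 'T' (except IndexError) → 'Y' (after the try/except). Output: TY

Answer: TY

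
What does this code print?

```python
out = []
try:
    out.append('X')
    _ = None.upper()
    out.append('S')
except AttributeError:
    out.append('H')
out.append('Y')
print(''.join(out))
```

Execution trace: 'X' (try body) → 'H' (except AttributeError) → 'Y' (after the try/except). Output: XHY

Answer: XHY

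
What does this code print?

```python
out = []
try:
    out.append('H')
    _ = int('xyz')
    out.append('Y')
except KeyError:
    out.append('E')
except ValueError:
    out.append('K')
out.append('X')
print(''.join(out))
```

Execution trace: 'H' (try body) → 'K' (except ValueError) → 'X' (after the try/except). Output: HKX

Answer: HKX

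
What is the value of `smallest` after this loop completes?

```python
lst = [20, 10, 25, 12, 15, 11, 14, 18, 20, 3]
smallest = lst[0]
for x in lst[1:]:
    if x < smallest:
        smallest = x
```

Minimum of [20, 10, 25, 12, 15, 11, 14, 18, 20, 3]
`smallest` takes the values: 20 → 10 → 3

Answer: 3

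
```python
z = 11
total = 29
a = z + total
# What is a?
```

Trace:
`z = 11` → z = 11
`total = 29` → total = 29
`a = z + total` → a = 40
So a = 40

Answer: 40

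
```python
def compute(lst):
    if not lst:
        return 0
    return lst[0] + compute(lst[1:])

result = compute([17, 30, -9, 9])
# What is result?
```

17 + 30 + (-9) + 9 + 0 = 47

Answer: 47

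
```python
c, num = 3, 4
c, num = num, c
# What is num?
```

Trace:
`c, num = 3, 4` → c = 3; num = 4
`c, num = num, c` → c = 4; num = 3
So num = 3

Answer: 3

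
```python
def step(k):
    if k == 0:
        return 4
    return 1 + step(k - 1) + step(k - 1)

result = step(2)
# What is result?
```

step(k) = 1 + 2·step(k-1), step(0)=4. Closed form: (4+1)·2^2 - 1 = 19.

Answer: 19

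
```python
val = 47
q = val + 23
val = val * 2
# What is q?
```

Trace:
`val = 47` → val = 47
`q = val + 23` → q = 70
`val = val * 2` → val = 94
So q = 70

Answer: 70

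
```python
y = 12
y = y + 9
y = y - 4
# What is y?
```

Trace:
`y = 12` → y = 12
`y = y + 9` → y = 21
`y = y - 4` → y = 17
So y = 17

Answer: 17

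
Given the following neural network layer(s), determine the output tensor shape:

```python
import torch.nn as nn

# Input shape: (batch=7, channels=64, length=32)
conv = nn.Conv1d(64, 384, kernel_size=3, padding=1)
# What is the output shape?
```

Input: (7, 64, 32) -> Output: (7, 384, 32)

Answer: (7, 384, 32)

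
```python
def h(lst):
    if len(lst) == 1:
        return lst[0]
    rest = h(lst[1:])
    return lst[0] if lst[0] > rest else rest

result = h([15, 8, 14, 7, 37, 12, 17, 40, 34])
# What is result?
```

Recursive max over [15, 8, 14, 7, 37, 12, 17, 40, 34] = 40

Answer: 40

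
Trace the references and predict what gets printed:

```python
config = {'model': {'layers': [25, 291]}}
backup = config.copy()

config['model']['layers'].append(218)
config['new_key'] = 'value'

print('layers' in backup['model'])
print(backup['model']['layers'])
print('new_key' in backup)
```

Key concept: shallow copy gotcha with nested dict.
Step by step:
`config = {'model': {'layers': [25, 291]}}` → config = {'model': {'layers': [25, 291]}}
`backup = config.copy()` → backup = {'model': {'layers': [25, 291]}}
`config['model']['layers'].append(218)` → config = {'model': {'layers': [25, 291, 218]}}; backup = {'model': {'layers': [25, 291, 218]}}
`config['new_key'] = 'value'` → config = {'model': {'layers': [25, 291, 218]}, 'new_key': 'value'}
`print('layers' in backup['model'])` → prints True
`print(backup['model']['layers'])` → prints [25, 291, 218]
`print('new_key' in backup)` → prints False

Answer:
True
[25, 291, 218]
False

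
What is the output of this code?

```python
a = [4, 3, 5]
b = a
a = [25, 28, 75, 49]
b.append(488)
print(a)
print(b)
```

Key concept: rebinding vs mutation: a is rebound to a new list, b still points at the original.
Step by step:
`a = [4, 3, 5]` → a = [4, 3, 5]
`b = a` → b = [4, 3, 5] (same object as a)
`a = [25, 28, 75, 49]` → a = [25, 28, 75, 49]
`b.append(488)` → b = [4, 3, 5, 488]
`print(a)` → prints [25, 28, 75, 49]
`print(b)` → prints [4, 3, 5, 488]

Answer:
[25, 28, 75, 49]
[4, 3, 5, 488]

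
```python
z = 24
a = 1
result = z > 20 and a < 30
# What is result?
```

Trace:
`z = 24` → z = 24
`a = 1` → a = 1
`result = z > 20 and a < 30` → result = True
So result = True

Answer: True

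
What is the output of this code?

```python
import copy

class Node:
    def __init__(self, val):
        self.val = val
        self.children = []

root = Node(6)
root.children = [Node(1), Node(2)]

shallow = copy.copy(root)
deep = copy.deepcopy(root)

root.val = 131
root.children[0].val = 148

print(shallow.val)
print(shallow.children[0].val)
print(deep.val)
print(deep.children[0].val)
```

Key concept: deep copy with custom objects.
Step by step:
`root = Node(6)` → root = Node(val=6, children=[])
`root.children = [Node(1), Node(2)]` → root = Node(val=6, children=[Node(val=1, children=[]), Node(val=2, children=[])])
`shallow = copy.copy(root)` → shallow = Node(val=6, children=[Node(val=1, children=[]), Node(val=2, children=[])])
`deep = copy.deepcopy(root)` → deep = Node(val=6, children=[Node(val=1, children=[]), Node(val=2, children=[])])
`root.val = 131` → root = Node(val=131, children=[Node(val=1, children=[]), Node(val=2, children=[])])
`root.children[0].val = 148` → root = Node(val=131, children=[Node(val=148, children=[]), Node(val=2, children=[])]); shallow = Node(val=6, children=[Node(val=148, children=[]), Node(val=2, children=[])])
`print(shallow.val)` → prints 6
`print(shallow.children[0].val)` → prints 148
`print(deep.val)` → prints 6
`print(deep.children[0].val)` → prints 1

Answer:
6
148
6
1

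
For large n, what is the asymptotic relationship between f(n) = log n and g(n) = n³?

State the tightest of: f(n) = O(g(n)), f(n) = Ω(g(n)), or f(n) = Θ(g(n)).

log n vs n³: f(n) = O(g(n)) but not Ω(g(n)) — n³ grows strictly faster than log n.

Answer: f(n) = O(g(n)) but not Ω(g(n)) — n³ grows strictly faster than log n.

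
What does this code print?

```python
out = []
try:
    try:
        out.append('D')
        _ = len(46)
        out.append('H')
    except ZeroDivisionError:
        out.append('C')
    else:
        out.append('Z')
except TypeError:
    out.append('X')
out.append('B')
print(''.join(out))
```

Execution trace: 'D' (try body) → 'X' (outer except TypeError) → 'B' (after the try/except). Output: DXB

Answer: DXB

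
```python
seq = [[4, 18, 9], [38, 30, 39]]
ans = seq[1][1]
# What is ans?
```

Trace:
`seq = [[4, 18, 9], [38, 30, 39]]` → seq = [[4, 18, 9], [38, 30, 39]]
`ans = seq[1][1]` → ans = 30
So ans = 30

Answer: 30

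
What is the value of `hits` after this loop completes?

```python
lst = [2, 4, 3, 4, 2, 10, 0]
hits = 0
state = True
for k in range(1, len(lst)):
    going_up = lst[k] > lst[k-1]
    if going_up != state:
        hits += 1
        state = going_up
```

Count direction changes in [2, 4, 3, 4, 2, 10, 0]
`hits` takes the values: 0 → 1 → 2 → 3 → 4 → 5

Answer: 5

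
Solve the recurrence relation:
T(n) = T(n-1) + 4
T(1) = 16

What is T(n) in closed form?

Unrolling: T(n) = T(1) + 4·(n-1) = 16 + 4(n-1) = 4n + 12.

Answer: T(n) = 4n + 12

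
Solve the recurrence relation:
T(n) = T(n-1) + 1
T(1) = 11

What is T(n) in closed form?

Unrolling: T(n) = T(1) + 1·(n-1) = 11 + 1(n-1) = n + 10.

Answer: T(n) = n + 10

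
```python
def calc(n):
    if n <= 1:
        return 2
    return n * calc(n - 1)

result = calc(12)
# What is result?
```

calc(12) = 12 * 11 * 10 * 9 * 8 * 7 * 6 * 5 * 4 * 3 * 2 * 2 = 958003200

Answer: 958003200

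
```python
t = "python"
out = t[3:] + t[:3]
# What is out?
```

Trace:
`t = "python"` → t = 'python'
`out = t[3:] + t[:3]` → out = 'honpyt'
So out = 'honpyt'

Answer: 'honpyt'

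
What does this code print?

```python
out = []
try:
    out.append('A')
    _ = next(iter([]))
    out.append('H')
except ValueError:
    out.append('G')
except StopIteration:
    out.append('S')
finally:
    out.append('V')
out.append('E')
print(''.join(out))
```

Execution trace: 'A' (try body) → 'S' (except StopIteration) → 'V' (finally) → 'E' (after the try/except). Output: ASVE

Answer: ASVE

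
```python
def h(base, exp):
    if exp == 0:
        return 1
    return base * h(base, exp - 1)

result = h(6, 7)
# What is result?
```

h(6, 7) = 6 * 6 * 6 * 6 * 6 * 6 * 6 = 279936

Answer: 279936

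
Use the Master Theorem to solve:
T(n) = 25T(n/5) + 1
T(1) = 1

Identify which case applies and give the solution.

a=25, b=5, f(n)=1. log_5(25) = 2. Since c=0 < 2, Case 1 applies: T(n) = Θ(n^log_b(a)) = O(n^2).

Answer: O(n^2) - Case 1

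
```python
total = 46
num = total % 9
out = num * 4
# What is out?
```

Trace:
`total = 46` → total = 46
`num = total % 9` → num = 1
`out = num * 4` → out = 4
So out = 4

Answer: 4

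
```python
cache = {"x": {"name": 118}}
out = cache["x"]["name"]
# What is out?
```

Trace:
`cache = {"x": {"name": 118}}` → cache = {'x': {'name': 118}}
`out = cache["x"]["name"]` → out = 118
So out = 118

Answer: 118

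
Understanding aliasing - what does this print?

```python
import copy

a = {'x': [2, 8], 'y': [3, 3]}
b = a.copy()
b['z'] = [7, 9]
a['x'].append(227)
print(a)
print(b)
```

Key concept: shallow copy of dict with mutable values.
Step by step:
`a = {'x': [2, 8], 'y': [3, 3]}` → a = {'x': [2, 8], 'y': [3, 3]}
`b = a.copy()` → b = {'x': [2, 8], 'y': [3, 3]}
`b['z'] = [7, 9]` → b = {'x': [2, 8], 'y': [3, 3], 'z': [7, 9]}
`a['x'].append(227)` → a = {'x': [2, 8, 227], 'y': [3, 3]}; b = {'x': [2, 8, 227], 'y': [3, 3], 'z': [7, 9]}
`print(a)` → prints {'x': [2, 8, 227], 'y': [3, 3]}
`print(b)` → prints {'x': [2, 8, 227], 'y': [3, 3], 'z': [7, 9]}

Answer:
{'x': [2, 8, 227], 'y': [3, 3]}
{'x': [2, 8, 227], 'y': [3, 3], 'z': [7, 9]}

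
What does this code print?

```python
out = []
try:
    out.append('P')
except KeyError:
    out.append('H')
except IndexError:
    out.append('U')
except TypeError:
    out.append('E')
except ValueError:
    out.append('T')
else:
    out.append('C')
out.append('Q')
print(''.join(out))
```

Execution trace: 'P' (try body, no exception) → 'C' (else) → 'Q' (after the try/except). Output: PCQ

Answer: PCQ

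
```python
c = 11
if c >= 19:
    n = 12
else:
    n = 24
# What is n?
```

Trace:
`c = 11` → c = 11
`if c >= 19: ...` → c >= 19 is False, take else branch → n = 24
So n = 24

Answer: 24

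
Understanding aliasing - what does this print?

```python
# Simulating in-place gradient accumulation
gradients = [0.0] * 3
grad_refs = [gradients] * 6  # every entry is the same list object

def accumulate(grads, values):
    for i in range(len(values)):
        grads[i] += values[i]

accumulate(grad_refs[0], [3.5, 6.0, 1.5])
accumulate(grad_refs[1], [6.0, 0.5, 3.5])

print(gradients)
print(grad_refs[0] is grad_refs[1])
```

Key concept: gradient accumulation aliasing.
Step by step:
`gradients = [0.0] * 3` → gradients = [0.0, 0.0, 0.0]
`grad_refs = [gradients] * 6` → grad_refs = [[0.0, 0.0, 0.0], [0.0, 0.0, 0.0], [0.0, 0.0, 0.0], [0.0, 0.0, 0.0], [0.0, 0.0, 0.0], [0.0, 0.0, 0.0]]
`accumulate(grad_refs[0], [3.5, 6.0, 1.5])` → gradients = [3.5, 6.0, 1.5]; grad_refs = [[3.5, 6.0, 1.5], [3.5, 6.0, 1.5], [3.5, 6.0, 1.5], [3.5, 6.0, 1.5], [3.5, 6.0, 1.5], [3.5, 6.0, 1.5]]
`accumulate(grad_refs[1], [6.0, 0.5, 3.5])` → gradients = [9.5, 6.5, 5.0]; grad_refs = [[9.5, 6.5, 5.0], [9.5, 6.5, 5.0], [9.5, 6.5, 5.0], [9.5, 6.5, 5.0], [9.5, 6.5, 5.0], [9.5, 6.5, 5.0]]
`print(gradients)` → prints [9.5, 6.5, 5.0]
`print(grad_refs[0] is grad_refs[1])` → prints True

Answer:
[9.5, 6.5, 5.0]
True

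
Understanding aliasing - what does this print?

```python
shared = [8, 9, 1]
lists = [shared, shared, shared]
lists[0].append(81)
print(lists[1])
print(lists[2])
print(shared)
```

Key concept: list of same reference.
Step by step:
`shared = [8, 9, 1]` → shared = [8, 9, 1]
`lists = [shared, shared, shared]` → lists = [[8, 9, 1], [8, 9, 1], [8, 9, 1]]
`lists[0].append(81)` → shared = [8, 9, 1, 81]; lists = [[8, 9, 1, 81], [8, 9, 1, 81], [8, 9, 1, 81]]
`print(lists[1])` → prints [8, 9, 1, 81]
`print(lists[2])` → prints [8, 9, 1, 81]
`print(shared)` → prints [8, 9, 1, 81]

Answer:
[8, 9, 1, 81]
[8, 9, 1, 81]
[8, 9, 1, 81]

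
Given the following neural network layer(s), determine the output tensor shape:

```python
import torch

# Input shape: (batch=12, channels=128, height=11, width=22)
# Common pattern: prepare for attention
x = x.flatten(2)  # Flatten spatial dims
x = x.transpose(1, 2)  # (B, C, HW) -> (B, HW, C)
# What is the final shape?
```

Input: (12, 128, 11, 22) -> after flatten(2): (12, 128, 242) -> Output: (12, 242, 128)

Answer: (12, 242, 128)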